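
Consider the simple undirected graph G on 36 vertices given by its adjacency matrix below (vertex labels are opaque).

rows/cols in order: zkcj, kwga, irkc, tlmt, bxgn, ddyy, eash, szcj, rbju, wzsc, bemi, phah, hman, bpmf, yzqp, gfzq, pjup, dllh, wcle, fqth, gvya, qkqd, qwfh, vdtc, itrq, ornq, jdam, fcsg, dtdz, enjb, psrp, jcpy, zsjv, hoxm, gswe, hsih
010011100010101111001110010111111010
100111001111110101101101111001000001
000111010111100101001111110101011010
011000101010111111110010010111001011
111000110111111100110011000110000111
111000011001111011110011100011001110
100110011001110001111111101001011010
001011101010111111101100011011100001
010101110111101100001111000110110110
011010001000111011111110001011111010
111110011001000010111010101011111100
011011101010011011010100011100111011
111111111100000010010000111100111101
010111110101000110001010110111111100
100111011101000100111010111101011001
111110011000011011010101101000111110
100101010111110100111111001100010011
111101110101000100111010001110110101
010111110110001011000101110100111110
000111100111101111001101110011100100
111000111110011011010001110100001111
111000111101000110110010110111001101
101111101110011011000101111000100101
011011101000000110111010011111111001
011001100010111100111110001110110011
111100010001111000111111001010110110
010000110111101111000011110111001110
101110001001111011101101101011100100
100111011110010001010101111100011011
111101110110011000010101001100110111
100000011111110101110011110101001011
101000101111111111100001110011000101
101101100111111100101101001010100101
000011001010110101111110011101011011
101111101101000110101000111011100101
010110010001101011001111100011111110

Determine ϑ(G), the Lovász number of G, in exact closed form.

Vertex gfzq has 21 neighbors: zkcj, kwga, irkc, tlmt, bxgn, szcj, rbju, bpmf, yzqp, pjup, dllh, fqth, qkqd, vdtc, itrq, jdam, psrp, jcpy, zsjv, hoxm, gswe.
deg(zsjv) = 21; N(zsjv) = {zkcj, irkc, tlmt, ddyy, eash, wzsc, bemi, phah, hman, bpmf, yzqp, gfzq, wcle, gvya, qkqd, vdtc, jdam, dtdz, psrp, hoxm, hsih}.
deg(bpmf) = 21; N(bpmf) = {kwga, tlmt, bxgn, ddyy, eash, szcj, wzsc, phah, gfzq, pjup, gvya, qwfh, itrq, ornq, fcsg, dtdz, enjb, psrp, jcpy, zsjv, hoxm}.
Vertex szcj has 21 neighbors: irkc, bxgn, ddyy, eash, rbju, bemi, hman, bpmf, yzqp, gfzq, pjup, dllh, wcle, gvya, qkqd, ornq, jdam, dtdz, enjb, psrp, hsih.
36-vertex 21-regular graph: Kneser-type, 2-subsets of [9].
Distinct eigenvalues (to 4 d.p.): [21.0, 1.0, -6.0].
λ_max=21, λ_min=-6; ϑ = −36·λ_min/(λ_max−λ_min) = 8.
ϑ(G) ≈ 8.00000000.

8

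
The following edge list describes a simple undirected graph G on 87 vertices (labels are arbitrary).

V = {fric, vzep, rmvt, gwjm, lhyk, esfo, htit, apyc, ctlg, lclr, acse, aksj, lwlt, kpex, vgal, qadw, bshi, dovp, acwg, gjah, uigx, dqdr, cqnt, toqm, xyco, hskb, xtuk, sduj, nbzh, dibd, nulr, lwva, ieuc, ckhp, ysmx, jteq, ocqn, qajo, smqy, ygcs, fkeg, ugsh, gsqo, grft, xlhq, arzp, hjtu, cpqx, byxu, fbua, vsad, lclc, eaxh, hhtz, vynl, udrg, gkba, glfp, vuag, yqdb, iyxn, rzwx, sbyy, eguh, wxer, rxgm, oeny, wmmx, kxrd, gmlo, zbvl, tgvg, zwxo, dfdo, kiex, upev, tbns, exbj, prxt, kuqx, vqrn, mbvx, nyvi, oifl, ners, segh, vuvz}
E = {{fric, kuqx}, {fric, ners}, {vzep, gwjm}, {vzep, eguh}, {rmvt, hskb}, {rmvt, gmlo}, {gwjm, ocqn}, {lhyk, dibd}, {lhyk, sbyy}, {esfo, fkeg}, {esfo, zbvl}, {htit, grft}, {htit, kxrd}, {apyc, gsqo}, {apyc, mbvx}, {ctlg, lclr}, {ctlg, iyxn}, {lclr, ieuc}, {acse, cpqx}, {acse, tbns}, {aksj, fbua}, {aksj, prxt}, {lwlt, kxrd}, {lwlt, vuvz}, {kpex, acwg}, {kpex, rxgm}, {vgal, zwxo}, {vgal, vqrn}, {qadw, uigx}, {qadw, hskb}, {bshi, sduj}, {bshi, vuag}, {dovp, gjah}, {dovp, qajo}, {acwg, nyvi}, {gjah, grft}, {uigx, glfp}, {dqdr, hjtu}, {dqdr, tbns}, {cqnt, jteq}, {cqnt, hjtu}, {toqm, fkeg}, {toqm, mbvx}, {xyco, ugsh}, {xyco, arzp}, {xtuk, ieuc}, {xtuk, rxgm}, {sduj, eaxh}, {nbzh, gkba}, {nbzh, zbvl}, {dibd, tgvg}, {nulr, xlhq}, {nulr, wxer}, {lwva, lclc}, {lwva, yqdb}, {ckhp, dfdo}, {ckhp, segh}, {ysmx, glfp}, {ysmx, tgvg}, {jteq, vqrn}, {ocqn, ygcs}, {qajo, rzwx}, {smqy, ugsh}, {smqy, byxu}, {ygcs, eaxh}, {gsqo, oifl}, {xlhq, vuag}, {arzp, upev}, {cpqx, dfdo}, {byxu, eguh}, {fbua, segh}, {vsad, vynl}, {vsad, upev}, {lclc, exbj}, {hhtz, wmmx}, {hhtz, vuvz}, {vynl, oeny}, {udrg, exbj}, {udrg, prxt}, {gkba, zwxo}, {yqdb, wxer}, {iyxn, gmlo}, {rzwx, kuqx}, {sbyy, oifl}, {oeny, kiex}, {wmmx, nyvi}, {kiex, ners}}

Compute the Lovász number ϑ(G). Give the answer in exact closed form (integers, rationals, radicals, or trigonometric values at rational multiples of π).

Vertex tbns has 2 neighbors: acse, dqdr.
N(cpqx) = {acse, dfdo}, |N(cpqx)| = 2.
N(mbvx) = {apyc, toqm}, |N(mbvx)| = 2.
Vertex wxer has 2 neighbors: nulr, yqdb.
87-vertex 2-regular graph: the odd cycle C_{87}.
The 44 distinct eigenvalues: [2.0, 1.9948, 1.9792, 1.9532, 1.9171, 1.871, 1.8152, 1.7498, 1.6754, 1.5922, 1.5007, 1.4014, 1.2948, 1.1814, 1.0619, 0.9368, 0.8069, 0.6727, 0.5351, 0.3946, 0.2521, 0.1083, -0.0361, -0.1803, -0.3236, -0.4651, -0.6043, -0.7403, -0.8724, -1.0, -1.1224, -1.2389, -1.349, -1.452, -1.5475, -1.6348, -1.7137, -1.7836, -1.8443, -1.8953, -1.9364, -1.9675, -1.9883, -1.9987].
−87·(-2*cos(pi/87)) / ((2)−(-2*cos(pi/87))) = 87*cos(pi/87)/(cos(pi/87) + 1) = ϑ(G).
= 43.48581645… (decimal).
α=43, χ(Ḡ)=44; ϑ=87*cos(pi/87)/(cos(pi/87) + 1) lies between (both strict).

87*cos(pi/87)/(cos(pi/87) + 1)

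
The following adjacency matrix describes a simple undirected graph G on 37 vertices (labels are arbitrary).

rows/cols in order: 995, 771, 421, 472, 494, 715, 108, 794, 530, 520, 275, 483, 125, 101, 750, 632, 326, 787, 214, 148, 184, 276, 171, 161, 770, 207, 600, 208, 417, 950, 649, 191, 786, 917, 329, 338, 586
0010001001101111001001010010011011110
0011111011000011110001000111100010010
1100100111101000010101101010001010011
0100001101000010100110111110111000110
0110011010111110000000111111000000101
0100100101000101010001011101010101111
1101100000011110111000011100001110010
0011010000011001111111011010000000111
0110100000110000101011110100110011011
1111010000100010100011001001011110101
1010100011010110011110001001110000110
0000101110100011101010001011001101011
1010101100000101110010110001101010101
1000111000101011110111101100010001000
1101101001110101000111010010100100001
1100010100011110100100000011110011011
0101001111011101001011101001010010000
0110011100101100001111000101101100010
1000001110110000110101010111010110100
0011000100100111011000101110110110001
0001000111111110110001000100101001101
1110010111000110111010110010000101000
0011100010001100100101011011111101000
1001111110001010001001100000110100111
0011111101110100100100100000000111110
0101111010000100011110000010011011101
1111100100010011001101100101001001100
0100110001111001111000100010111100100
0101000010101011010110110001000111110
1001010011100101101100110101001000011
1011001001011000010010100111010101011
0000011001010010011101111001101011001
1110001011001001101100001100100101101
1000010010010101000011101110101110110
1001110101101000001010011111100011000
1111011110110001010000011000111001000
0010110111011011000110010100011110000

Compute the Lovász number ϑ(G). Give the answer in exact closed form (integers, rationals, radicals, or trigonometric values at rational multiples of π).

sqrt(37)

N(787) = {771, 421, 715, 108, 794, 275, 125, 101, 214, 148, 184, 276, 207, 208, 417, 649, 191, 338}, |N(787)| = 18.
Vertex 338 has 18 neighbors: 995, 771, 421, 472, 715, 108, 794, 530, 275, 483, 632, 787, 161, 770, 417, 950, 649, 917.
deg(771) = 18; N(771) = {421, 472, 494, 715, 108, 530, 520, 750, 632, 326, 787, 276, 207, 600, 208, 417, 786, 338}.
N(794) = {421, 472, 715, 483, 125, 632, 326, 787, 214, 148, 184, 276, 161, 770, 600, 329, 338, 586}, |N(794)| = 18.
37-vertex 18-regular graph: SR(37,18,8,9) — a Paley graph.
spec(A) ≈ [18.0, 2.54138, -3.54138] (distinct, 5 d.p.).
Lovász: ϑ = −37(-sqrt(37)/2 - 1/2)/(18+-(-sqrt(37)/2 - 1/2)) = sqrt(37).
Numerically 6.082763.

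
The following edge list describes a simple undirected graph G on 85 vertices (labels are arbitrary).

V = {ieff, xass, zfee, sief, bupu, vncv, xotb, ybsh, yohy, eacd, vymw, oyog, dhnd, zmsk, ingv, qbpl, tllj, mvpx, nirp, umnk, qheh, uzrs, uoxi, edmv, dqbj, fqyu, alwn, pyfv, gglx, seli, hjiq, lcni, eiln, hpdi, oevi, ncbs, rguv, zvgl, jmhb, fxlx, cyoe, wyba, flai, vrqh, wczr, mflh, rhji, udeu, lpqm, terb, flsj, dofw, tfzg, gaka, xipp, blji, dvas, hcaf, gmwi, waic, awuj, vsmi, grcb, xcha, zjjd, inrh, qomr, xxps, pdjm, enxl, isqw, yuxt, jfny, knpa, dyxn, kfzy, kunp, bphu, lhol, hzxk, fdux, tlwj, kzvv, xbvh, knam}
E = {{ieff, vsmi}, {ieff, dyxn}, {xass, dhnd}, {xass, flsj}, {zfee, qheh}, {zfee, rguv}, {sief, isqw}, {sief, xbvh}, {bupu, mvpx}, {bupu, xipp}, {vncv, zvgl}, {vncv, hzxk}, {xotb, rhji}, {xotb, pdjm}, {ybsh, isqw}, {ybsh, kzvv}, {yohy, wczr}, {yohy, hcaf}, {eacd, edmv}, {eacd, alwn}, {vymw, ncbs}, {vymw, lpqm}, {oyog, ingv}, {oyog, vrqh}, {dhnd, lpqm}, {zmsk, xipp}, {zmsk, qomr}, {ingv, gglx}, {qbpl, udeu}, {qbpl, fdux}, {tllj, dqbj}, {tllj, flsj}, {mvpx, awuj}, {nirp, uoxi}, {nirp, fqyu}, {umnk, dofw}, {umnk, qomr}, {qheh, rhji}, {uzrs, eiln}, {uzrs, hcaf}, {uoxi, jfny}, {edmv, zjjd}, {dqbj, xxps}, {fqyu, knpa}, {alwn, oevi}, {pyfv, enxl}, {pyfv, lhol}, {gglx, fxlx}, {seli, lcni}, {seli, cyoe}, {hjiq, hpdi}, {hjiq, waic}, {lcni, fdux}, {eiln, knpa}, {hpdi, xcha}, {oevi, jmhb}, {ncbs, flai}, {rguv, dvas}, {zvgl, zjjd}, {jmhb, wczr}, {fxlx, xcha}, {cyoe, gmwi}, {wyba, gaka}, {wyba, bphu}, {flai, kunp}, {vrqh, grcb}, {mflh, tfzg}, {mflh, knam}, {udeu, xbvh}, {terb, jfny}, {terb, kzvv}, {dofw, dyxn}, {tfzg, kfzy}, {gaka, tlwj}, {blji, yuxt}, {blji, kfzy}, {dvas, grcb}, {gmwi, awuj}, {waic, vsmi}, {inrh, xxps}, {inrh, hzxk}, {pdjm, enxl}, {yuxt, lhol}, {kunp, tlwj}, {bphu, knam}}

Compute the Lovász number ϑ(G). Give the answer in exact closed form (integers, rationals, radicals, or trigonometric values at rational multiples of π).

85*cos(pi/85)/(cos(pi/85) + 1)

Vertex oevi has 2 neighbors: alwn, jmhb.
Vertex hzxk has 2 neighbors: vncv, inrh.
deg(vsmi) = 2; N(vsmi) = {ieff, waic}.
deg(jfny) = 2; N(jfny) = {uoxi, terb}.
deg(v) = 2 for all v (|V|=85); this is C_{85}, the 85-cycle.
A has 43 distinct eigenvalues ≈ [2.0, 1.994538, 1.978183, 1.951024, 1.913209, 1.864944, 1.806494, 1.738178, 1.660368, 1.57349, 1.478018, 1.374473, 1.263422, 1.14547, 1.021262, 0.891477, 0.756822, 0.618034, 0.47587, 0.331108, 0.184537, 0.036958, -0.110823, -0.257998, -0.403765, -0.547326, -0.687898, -0.824713, -0.957023, -1.084107, -1.205269, -1.319849, -1.42722, -1.526797, -1.618034, -1.700434, -1.773547, -1.836974, -1.890368, -1.933437, -1.965946, -1.987718, -1.998634].
−85·(-2*cos(pi/85)) / ((2)−(-2*cos(pi/85))) = 85*cos(pi/85)/(cos(pi/85) + 1) = ϑ(G).
≈ 42.4855 (to 4 d.p.).
α=42, χ(Ḡ)=43; ϑ=85*cos(pi/85)/(cos(pi/85) + 1) lies between (both strict).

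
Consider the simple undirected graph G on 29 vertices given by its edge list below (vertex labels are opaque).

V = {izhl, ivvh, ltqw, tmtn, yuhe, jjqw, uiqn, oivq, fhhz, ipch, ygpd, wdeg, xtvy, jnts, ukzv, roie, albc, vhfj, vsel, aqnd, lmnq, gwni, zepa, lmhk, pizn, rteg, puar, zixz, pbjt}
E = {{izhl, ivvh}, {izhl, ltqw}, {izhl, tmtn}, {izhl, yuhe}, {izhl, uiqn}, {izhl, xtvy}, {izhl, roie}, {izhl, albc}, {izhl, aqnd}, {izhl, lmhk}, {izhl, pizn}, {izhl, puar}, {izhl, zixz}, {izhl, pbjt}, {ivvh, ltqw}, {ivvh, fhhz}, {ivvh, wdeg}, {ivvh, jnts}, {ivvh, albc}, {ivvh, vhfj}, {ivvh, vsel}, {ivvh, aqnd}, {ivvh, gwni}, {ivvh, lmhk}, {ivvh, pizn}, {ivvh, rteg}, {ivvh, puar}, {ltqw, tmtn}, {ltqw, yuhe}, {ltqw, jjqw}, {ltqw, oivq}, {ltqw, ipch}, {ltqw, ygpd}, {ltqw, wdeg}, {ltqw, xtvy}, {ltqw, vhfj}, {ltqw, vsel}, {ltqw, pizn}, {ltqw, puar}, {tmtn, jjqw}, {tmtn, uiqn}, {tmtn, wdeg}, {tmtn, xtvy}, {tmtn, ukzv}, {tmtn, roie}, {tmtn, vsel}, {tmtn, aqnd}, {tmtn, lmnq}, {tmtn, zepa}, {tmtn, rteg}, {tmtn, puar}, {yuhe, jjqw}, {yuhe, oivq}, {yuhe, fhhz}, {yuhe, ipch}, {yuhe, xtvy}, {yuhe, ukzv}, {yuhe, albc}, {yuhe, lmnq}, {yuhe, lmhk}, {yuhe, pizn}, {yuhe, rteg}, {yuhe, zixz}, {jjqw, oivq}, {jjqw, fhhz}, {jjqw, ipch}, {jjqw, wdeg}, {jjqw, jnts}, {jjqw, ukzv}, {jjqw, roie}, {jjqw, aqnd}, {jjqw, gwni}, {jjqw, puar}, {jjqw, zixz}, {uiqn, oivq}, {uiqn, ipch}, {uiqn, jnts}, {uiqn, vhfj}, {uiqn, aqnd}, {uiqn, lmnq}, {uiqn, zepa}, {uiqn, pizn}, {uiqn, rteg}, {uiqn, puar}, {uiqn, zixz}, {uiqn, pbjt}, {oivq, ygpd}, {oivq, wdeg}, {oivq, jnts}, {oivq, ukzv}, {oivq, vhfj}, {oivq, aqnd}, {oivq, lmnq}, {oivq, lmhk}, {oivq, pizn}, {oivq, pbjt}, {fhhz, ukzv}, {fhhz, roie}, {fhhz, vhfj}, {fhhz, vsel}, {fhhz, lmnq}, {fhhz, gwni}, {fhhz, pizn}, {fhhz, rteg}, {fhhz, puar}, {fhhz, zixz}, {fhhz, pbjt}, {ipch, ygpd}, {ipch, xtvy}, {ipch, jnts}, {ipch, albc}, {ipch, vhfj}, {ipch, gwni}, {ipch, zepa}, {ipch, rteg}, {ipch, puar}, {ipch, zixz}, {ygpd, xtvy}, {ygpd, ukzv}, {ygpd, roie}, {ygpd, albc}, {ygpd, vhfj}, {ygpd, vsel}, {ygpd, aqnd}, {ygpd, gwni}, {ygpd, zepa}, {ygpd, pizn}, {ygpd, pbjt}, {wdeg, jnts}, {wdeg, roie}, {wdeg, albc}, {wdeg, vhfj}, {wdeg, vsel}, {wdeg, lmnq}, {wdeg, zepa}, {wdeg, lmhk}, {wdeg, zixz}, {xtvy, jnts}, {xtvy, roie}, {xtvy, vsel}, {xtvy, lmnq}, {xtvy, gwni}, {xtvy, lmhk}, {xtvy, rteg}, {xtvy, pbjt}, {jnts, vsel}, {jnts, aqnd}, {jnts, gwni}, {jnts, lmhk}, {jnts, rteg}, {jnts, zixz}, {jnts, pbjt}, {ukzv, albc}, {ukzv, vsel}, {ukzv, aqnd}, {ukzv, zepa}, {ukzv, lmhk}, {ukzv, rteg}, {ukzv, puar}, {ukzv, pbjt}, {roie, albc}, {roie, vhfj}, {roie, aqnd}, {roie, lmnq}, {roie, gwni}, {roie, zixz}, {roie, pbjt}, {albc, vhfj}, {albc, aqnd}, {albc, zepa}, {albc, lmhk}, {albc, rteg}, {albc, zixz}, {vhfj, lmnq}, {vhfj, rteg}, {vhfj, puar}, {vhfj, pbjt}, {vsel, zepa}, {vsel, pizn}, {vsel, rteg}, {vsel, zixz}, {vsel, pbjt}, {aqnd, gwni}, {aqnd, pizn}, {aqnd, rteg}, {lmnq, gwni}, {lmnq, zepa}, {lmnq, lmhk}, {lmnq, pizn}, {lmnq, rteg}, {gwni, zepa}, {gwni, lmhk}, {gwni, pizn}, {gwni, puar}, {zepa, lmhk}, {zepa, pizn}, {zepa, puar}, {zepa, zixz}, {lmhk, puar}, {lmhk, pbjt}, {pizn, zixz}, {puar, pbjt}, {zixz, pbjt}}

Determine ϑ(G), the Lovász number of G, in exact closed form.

sqrt(29)

deg(uiqn) = 14; N(uiqn) = {izhl, tmtn, oivq, ipch, jnts, vhfj, aqnd, lmnq, zepa, pizn, rteg, puar, zixz, pbjt}.
N(zixz) = {izhl, yuhe, jjqw, uiqn, fhhz, ipch, wdeg, jnts, roie, albc, vsel, zepa, pizn, pbjt}, |N(zixz)| = 14.
N(wdeg) = {ivvh, ltqw, tmtn, jjqw, oivq, jnts, roie, albc, vhfj, vsel, lmnq, zepa, lmhk, zixz}, |N(wdeg)| = 14.
N(pbjt) = {izhl, uiqn, oivq, fhhz, ygpd, xtvy, jnts, ukzv, roie, vhfj, vsel, lmhk, puar, zixz}, |N(pbjt)| = 14.
29-vertex 14-regular graph: Paley(29): SR with (k,λ,μ)=(14,6,7).
Distinct eigenvalues (to 6 d.p.): [14.0, 2.192582, -3.192582].
ϑ = −N·λ_min/(λ_max−λ_min) = −29·(-sqrt(29)/2 - 1/2)/(14−(-sqrt(29)/2 - 1/2)) = sqrt(29).
≈ 5.38516481 (to 8 d.p.).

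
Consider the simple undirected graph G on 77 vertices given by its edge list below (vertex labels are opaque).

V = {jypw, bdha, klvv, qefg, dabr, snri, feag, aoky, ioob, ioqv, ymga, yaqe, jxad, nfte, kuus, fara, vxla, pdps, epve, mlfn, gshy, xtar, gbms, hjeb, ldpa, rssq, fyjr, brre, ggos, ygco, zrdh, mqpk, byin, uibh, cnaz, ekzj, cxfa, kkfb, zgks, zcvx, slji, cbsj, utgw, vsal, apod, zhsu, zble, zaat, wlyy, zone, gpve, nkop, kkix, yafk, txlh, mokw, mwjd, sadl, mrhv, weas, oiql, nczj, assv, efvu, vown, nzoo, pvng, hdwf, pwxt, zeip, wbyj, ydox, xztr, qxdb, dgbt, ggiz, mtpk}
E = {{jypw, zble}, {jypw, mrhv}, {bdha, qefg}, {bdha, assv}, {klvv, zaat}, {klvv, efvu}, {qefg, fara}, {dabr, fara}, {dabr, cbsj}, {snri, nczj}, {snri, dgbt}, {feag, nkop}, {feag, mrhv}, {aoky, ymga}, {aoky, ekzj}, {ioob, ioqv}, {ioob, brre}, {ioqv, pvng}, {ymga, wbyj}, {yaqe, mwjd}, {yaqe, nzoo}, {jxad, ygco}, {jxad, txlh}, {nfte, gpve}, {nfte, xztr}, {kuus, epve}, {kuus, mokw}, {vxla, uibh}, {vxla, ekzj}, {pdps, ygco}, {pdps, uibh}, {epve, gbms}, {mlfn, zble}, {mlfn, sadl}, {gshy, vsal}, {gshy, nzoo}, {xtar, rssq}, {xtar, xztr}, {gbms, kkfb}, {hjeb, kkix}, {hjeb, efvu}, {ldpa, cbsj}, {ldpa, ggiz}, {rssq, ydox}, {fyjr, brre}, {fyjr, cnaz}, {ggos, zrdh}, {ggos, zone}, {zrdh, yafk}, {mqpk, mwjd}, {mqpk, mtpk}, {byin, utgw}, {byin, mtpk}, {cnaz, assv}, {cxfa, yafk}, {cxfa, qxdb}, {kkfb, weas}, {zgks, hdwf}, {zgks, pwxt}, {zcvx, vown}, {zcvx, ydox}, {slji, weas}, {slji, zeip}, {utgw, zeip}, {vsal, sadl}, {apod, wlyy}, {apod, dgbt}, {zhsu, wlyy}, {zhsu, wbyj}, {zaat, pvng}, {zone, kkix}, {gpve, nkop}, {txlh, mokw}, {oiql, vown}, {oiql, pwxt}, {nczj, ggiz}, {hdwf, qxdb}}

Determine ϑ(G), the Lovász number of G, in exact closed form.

77*cos(pi/77)/(cos(pi/77) + 1)

deg(kkix) = 2; N(kkix) = {hjeb, zone}.
deg(fyjr) = 2; N(fyjr) = {brre, cnaz}.
N(nczj) = {snri, ggiz}, |N(nczj)| = 2.
Vertex utgw has 2 neighbors: byin, zeip.
G on 77 vertices is 2-regular; connected 2-regular on 77 ⇒ C_{77}.
spec(A) ≈ [2.0, 1.993345, 1.973425, 1.940372, 1.894406, 1.835833, 1.765043, 1.682507, 1.588774, 1.484468, 1.370283, 1.24698, 1.115377, 0.976352, 0.83083, 0.679779, 0.524203, 0.36514, 0.203646, 0.040797, -0.122323, -0.28463, -0.445042, -0.602492, -0.755933, -0.904344, -1.046736, -1.182162, -1.309721, -1.428565, -1.537901, -1.637003, -1.725211, -1.801938, -1.866673, -1.918986, -1.958528, -1.985037, -1.998336] (distinct, 6 d.p.).
−77·(-2*cos(pi/77)) / ((2)−(-2*cos(pi/77))) = 77*cos(pi/77)/(cos(pi/77) + 1) = ϑ(G).
Numerically 38.483973.
Sandwich: α(G)=38 ≤ ϑ(G)=77*cos(pi/77)/(cos(pi/77) + 1) ≤ χ(Ḡ)=39 (both strict).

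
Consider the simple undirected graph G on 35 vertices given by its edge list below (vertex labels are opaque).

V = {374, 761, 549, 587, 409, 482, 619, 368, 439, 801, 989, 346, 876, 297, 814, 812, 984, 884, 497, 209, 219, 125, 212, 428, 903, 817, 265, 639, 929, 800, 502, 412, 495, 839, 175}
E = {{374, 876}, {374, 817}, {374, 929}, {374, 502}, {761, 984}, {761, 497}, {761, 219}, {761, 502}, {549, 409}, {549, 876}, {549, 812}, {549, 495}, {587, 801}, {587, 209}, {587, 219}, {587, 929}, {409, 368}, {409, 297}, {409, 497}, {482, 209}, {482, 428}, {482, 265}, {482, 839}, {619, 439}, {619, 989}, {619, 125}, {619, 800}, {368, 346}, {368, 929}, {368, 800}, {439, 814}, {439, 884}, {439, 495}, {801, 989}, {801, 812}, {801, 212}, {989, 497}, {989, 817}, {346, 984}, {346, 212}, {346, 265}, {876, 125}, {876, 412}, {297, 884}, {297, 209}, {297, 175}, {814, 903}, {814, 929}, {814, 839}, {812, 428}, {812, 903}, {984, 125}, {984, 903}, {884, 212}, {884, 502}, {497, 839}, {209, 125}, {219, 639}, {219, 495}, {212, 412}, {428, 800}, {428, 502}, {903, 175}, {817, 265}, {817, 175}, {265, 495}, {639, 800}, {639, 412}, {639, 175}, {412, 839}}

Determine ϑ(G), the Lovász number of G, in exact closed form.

deg(801) = 4; N(801) = {587, 989, 812, 212}.
deg(439) = 4; N(439) = {619, 814, 884, 495}.
N(209) = {587, 482, 297, 125}, |N(209)| = 4.
N(219) = {761, 587, 639, 495}, |N(219)| = 4.
35-vertex 4-regular graph: Kneser-type, 3-subsets of [7].
Distinct eigenvalues (to 3 d.p.): [4.0, 2.0, -1.0, -3.0].
ϑ = −N·λ_min/(λ_max−λ_min) = −35·(-3)/(4−(-3)) = 15.
ϑ(G) ≈ 15.00000.

15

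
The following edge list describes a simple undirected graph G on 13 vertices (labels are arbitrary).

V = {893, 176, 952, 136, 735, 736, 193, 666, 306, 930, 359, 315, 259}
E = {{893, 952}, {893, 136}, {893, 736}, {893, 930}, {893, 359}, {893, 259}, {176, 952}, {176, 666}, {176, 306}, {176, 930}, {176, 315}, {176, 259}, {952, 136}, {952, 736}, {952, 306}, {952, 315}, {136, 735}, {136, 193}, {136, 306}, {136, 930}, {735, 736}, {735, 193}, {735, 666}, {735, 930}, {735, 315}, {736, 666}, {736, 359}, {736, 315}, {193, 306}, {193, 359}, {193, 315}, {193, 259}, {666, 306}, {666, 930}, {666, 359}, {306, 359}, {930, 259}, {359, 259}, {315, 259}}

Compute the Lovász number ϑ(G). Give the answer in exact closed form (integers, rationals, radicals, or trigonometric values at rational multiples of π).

N(359) = {893, 736, 193, 666, 306, 259}, |N(359)| = 6.
deg(930) = 6; N(930) = {893, 176, 136, 735, 666, 259}.
deg(952) = 6; N(952) = {893, 176, 136, 736, 306, 315}.
Vertex 735 has 6 neighbors: 136, 736, 193, 666, 930, 315.
Regular of degree 6 on 13 vertices: Paley(13): SR with (k,λ,μ)=(6,2,3).
The 3 distinct eigenvalues: [6.0, 1.3028, -2.3028].
Lovász: ϑ = −13(-sqrt(13)/2 - 1/2)/(6+-(-sqrt(13)/2 - 1/2)) = sqrt(13).
= 3.6055513… (decimal).

sqrt(13)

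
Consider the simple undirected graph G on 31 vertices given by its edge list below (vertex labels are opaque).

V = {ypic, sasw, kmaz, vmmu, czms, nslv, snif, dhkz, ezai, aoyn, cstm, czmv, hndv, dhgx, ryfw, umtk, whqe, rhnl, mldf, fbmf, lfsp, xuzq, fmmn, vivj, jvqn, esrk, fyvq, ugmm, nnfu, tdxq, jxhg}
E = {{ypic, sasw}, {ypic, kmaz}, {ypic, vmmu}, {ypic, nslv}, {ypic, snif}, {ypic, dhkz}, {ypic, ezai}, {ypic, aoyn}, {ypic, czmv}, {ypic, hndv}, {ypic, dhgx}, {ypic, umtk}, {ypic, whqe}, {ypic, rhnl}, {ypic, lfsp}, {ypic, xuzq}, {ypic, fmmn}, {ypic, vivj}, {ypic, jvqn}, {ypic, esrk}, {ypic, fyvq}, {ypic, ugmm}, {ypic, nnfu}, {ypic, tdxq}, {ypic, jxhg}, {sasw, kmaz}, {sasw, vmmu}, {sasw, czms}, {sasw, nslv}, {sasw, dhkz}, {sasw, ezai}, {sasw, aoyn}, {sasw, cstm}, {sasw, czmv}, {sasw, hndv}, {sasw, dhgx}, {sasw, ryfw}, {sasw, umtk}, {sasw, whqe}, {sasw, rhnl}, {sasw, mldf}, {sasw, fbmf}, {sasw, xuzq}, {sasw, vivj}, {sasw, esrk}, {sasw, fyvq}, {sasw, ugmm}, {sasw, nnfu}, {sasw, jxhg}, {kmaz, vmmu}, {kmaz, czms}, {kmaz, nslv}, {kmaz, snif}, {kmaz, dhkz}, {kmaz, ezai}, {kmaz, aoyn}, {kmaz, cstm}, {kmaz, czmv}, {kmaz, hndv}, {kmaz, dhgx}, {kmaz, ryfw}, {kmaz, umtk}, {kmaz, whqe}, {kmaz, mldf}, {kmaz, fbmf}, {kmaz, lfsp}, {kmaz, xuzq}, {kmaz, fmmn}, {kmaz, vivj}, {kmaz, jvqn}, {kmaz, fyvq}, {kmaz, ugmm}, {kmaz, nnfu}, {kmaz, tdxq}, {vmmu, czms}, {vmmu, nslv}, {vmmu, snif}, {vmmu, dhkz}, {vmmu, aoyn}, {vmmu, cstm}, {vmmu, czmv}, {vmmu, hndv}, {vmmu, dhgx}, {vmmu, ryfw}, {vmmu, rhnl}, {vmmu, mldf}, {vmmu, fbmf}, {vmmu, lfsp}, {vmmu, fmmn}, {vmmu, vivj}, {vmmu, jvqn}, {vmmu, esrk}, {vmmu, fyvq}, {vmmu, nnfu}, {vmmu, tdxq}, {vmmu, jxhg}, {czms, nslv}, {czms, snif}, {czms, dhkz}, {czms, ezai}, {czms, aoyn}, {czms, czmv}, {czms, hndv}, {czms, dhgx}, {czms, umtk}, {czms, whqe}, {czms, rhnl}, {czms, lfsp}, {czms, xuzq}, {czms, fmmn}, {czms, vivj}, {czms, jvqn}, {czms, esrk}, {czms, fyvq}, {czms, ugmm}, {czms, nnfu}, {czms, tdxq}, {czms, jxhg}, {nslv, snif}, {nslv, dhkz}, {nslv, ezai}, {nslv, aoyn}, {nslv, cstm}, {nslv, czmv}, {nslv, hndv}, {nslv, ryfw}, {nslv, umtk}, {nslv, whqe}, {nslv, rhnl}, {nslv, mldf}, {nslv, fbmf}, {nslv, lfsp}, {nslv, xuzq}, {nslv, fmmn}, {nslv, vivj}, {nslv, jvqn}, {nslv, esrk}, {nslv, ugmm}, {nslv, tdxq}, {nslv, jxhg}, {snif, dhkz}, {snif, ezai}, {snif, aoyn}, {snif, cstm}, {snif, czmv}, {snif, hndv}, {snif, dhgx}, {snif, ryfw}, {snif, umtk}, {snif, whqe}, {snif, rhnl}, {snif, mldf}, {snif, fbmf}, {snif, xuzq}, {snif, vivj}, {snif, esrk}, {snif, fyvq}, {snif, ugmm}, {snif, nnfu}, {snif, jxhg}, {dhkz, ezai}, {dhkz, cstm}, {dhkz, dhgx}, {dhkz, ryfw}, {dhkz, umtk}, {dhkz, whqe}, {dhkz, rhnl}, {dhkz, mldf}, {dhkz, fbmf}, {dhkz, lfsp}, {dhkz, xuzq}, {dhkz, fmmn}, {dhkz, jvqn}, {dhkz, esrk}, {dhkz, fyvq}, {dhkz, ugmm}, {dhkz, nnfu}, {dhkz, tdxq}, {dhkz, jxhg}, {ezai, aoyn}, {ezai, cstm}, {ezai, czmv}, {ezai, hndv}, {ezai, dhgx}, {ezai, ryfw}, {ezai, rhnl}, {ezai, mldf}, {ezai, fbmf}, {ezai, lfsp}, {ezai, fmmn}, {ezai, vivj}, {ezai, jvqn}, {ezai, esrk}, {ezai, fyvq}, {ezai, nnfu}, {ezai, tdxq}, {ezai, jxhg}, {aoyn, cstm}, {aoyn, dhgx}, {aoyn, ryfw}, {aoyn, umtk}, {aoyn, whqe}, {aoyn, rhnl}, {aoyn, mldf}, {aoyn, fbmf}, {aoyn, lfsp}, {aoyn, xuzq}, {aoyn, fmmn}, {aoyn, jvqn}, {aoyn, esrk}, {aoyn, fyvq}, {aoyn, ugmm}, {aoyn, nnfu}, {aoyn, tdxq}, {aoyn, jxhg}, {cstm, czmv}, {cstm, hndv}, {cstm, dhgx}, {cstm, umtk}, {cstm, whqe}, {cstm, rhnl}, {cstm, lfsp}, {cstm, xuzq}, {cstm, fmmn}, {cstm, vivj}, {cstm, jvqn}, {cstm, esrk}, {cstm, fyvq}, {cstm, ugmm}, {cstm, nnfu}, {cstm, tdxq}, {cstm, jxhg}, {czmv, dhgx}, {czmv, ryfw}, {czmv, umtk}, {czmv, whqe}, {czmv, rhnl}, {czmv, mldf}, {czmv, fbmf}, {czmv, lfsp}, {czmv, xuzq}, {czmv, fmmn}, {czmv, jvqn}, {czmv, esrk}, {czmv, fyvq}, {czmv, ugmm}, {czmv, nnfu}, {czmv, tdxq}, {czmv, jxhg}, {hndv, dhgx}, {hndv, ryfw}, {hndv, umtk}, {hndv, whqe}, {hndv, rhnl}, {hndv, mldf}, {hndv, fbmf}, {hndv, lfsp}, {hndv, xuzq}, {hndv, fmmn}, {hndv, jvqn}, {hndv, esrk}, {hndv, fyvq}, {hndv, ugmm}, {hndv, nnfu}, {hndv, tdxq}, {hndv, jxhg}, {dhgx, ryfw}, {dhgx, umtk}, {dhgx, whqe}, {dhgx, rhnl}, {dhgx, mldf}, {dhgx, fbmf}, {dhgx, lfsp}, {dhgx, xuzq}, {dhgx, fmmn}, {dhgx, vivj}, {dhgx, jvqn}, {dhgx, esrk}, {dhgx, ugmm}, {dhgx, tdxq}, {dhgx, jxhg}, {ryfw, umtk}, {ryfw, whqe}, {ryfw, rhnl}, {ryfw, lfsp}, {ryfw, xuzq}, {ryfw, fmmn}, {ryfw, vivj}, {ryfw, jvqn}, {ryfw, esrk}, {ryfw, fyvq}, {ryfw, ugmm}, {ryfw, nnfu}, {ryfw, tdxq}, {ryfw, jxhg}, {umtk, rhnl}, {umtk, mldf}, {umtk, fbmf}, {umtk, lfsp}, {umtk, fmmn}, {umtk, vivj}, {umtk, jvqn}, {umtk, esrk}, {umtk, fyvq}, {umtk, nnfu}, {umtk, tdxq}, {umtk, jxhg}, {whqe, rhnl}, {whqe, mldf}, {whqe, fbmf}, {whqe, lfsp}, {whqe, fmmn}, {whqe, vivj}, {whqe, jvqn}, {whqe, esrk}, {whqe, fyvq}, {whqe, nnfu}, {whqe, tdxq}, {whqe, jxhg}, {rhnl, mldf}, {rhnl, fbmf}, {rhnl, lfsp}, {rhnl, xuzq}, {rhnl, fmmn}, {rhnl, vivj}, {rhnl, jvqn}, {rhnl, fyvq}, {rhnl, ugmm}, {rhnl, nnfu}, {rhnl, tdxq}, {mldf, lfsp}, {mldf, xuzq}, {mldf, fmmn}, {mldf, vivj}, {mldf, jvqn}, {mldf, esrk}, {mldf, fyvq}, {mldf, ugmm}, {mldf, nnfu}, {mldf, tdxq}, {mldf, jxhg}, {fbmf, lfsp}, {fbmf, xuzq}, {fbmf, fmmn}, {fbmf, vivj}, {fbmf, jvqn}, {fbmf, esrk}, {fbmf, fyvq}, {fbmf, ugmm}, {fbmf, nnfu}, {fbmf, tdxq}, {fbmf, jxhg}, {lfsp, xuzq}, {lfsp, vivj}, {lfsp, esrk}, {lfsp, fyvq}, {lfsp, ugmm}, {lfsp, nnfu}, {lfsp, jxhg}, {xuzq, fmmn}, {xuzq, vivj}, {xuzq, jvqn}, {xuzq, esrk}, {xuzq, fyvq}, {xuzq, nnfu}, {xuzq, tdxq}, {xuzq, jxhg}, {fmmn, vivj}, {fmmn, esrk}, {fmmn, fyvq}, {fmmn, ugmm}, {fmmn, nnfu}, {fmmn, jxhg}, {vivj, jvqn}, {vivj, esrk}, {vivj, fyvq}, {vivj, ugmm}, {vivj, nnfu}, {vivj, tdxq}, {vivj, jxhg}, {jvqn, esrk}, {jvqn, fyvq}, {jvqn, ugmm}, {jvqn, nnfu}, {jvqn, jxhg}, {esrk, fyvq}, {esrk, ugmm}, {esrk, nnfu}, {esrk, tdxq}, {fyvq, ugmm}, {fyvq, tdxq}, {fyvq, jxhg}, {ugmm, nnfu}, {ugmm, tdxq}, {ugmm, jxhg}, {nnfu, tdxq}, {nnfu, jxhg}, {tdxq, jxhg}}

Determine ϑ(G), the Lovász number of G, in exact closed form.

N(jxhg) = {ypic, sasw, vmmu, czms, nslv, snif, dhkz, ezai, aoyn, cstm, czmv, hndv, dhgx, ryfw, umtk, whqe, mldf, fbmf, lfsp, xuzq, fmmn, vivj, jvqn, fyvq, ugmm, nnfu, tdxq}, |N(jxhg)| = 27.
deg(czms) = 25; N(czms) = {sasw, kmaz, vmmu, nslv, snif, dhkz, ezai, aoyn, czmv, hndv, dhgx, umtk, whqe, rhnl, lfsp, xuzq, fmmn, vivj, jvqn, esrk, fyvq, ugmm, nnfu, tdxq, jxhg}.
N(sasw) = {ypic, kmaz, vmmu, czms, nslv, dhkz, ezai, aoyn, cstm, czmv, hndv, dhgx, ryfw, umtk, whqe, rhnl, mldf, fbmf, xuzq, vivj, esrk, fyvq, ugmm, nnfu, jxhg}, |N(sasw)| = 25.
deg(czmv) = 26; N(czmv) = {ypic, sasw, kmaz, vmmu, czms, nslv, snif, ezai, cstm, dhgx, ryfw, umtk, whqe, rhnl, mldf, fbmf, lfsp, xuzq, fmmn, jvqn, esrk, fyvq, ugmm, nnfu, tdxq, jxhg}.
6 parts of sizes [6, 6, 6, 5, 4, 4]; α(G) = 6 = ϑ (perfect).
= 6.00000… (decimal).
Lovász sandwich 6 ≤ 6 ≤ 6: collapsed.

6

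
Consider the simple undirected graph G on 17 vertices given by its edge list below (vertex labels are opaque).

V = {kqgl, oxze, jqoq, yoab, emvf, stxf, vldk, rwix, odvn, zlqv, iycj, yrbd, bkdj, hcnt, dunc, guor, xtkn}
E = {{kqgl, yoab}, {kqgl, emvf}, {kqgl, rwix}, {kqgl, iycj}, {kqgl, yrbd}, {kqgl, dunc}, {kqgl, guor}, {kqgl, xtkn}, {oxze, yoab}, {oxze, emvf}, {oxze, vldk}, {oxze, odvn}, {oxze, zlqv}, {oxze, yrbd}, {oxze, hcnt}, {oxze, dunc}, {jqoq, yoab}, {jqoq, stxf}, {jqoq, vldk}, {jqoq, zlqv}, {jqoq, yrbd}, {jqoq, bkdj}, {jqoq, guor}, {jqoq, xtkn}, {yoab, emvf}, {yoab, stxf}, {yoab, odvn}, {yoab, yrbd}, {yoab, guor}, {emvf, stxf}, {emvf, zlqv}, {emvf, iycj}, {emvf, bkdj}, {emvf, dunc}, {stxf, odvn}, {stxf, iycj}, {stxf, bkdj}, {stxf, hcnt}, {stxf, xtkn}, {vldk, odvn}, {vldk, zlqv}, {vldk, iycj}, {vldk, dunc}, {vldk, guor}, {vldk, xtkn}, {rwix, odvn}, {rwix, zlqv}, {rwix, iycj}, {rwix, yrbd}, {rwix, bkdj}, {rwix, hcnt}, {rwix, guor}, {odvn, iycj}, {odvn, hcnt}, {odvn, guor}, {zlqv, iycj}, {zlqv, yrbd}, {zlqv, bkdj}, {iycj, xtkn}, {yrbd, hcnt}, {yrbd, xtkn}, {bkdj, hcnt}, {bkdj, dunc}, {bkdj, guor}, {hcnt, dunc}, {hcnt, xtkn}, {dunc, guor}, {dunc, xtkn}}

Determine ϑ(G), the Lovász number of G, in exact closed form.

sqrt(17)

Vertex guor has 8 neighbors: kqgl, jqoq, yoab, vldk, rwix, odvn, bkdj, dunc.
N(odvn) = {oxze, yoab, stxf, vldk, rwix, iycj, hcnt, guor}, |N(odvn)| = 8.
deg(jqoq) = 8; N(jqoq) = {yoab, stxf, vldk, zlqv, yrbd, bkdj, guor, xtkn}.
Vertex kqgl has 8 neighbors: yoab, emvf, rwix, iycj, yrbd, dunc, guor, xtkn.
8-regular, N=17; SR(17,8,3,4) — a Paley graph.
Distinct eigenvalues (to 4 d.p.): [8.0, 1.5616, -2.5616].
With N=17: ϑ(G) = 17·(-(-sqrt(17)/2 - 1/2))/(8−(-sqrt(17)/2 - 1/2)) = sqrt(17).
Numerically 4.12310563.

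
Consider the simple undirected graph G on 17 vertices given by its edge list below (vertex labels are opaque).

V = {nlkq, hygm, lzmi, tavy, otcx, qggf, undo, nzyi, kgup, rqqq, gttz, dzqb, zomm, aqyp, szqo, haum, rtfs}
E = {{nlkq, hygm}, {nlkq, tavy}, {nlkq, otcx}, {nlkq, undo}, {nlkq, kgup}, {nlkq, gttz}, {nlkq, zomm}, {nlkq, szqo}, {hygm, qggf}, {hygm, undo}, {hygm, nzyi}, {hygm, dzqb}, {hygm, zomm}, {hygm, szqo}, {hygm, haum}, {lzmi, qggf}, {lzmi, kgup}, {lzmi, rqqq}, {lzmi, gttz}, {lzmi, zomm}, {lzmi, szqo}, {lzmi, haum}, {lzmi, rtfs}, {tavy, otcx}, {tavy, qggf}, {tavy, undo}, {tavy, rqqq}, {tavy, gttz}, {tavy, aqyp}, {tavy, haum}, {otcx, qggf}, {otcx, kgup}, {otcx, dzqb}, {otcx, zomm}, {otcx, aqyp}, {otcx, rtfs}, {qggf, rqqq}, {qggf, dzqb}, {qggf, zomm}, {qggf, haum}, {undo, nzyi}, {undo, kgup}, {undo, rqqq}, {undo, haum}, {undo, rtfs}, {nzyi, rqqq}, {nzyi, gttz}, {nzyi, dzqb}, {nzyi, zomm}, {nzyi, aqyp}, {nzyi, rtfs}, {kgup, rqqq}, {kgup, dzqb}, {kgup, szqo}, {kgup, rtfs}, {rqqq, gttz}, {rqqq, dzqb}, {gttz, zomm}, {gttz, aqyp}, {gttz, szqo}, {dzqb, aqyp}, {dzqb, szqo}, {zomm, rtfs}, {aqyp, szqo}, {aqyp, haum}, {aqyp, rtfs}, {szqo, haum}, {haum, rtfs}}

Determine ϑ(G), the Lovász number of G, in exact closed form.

deg(qggf) = 8; N(qggf) = {hygm, lzmi, tavy, otcx, rqqq, dzqb, zomm, haum}.
deg(aqyp) = 8; N(aqyp) = {tavy, otcx, nzyi, gttz, dzqb, szqo, haum, rtfs}.
Vertex rqqq has 8 neighbors: lzmi, tavy, qggf, undo, nzyi, kgup, gttz, dzqb.
deg(otcx) = 8; N(otcx) = {nlkq, tavy, qggf, kgup, dzqb, zomm, aqyp, rtfs}.
G on 17 vertices is 8-regular; Paley(17): SR with (k,λ,μ)=(8,3,4).
spec(A) ≈ [8.0, 1.562, -2.562] (distinct, 3 d.p.).
Lovász: ϑ = −17(-sqrt(17)/2 - 1/2)/(8+-(-sqrt(17)/2 - 1/2)) = sqrt(17).
≈ 4.12311 (to 5 d.p.).

sqrt(17)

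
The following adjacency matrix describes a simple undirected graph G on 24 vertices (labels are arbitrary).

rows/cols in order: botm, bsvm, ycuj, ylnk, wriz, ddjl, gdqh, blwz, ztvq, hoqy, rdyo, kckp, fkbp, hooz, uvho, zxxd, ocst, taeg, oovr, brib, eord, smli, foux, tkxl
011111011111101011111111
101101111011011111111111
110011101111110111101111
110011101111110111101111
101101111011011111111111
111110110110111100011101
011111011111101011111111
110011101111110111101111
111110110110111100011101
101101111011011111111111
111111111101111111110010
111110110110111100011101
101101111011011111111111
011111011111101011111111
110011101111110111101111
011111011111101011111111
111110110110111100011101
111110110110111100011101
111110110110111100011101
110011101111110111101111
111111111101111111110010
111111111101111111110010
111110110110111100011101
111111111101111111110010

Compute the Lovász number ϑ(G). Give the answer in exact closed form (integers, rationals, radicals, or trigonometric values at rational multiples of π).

Vertex oovr has 17 neighbors: botm, bsvm, ycuj, ylnk, wriz, gdqh, blwz, hoqy, rdyo, fkbp, hooz, uvho, zxxd, brib, eord, smli, tkxl.
Vertex zxxd has 20 neighbors: bsvm, ycuj, ylnk, wriz, ddjl, blwz, ztvq, hoqy, rdyo, kckp, fkbp, uvho, ocst, taeg, oovr, brib, eord, smli, foux, tkxl.
N(blwz) = {botm, bsvm, wriz, ddjl, gdqh, ztvq, hoqy, rdyo, kckp, fkbp, hooz, zxxd, ocst, taeg, oovr, eord, smli, foux, tkxl}, |N(blwz)| = 19.
deg(hoqy) = 20; N(hoqy) = {botm, ycuj, ylnk, ddjl, gdqh, blwz, ztvq, rdyo, kckp, hooz, uvho, zxxd, ocst, taeg, oovr, brib, eord, smli, foux, tkxl}.
Complete multipartite on [7, 5, 4, 4, 4]: sandwich collapses at ϑ=7.
Numerically 7.0000000.
7 ≤ 7 ≤ 7: collapsed.

7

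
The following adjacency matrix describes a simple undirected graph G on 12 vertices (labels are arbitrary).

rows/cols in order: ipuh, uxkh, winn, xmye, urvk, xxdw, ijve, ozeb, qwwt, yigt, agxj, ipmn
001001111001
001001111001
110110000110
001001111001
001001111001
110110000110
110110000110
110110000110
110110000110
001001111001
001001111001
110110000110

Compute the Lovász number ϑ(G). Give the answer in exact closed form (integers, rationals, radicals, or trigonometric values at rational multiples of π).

deg(ijve) = 6; N(ijve) = {ipuh, uxkh, xmye, urvk, yigt, agxj}.
Vertex xmye has 6 neighbors: winn, xxdw, ijve, ozeb, qwwt, ipmn.
Vertex yigt has 6 neighbors: winn, xxdw, ijve, ozeb, qwwt, ipmn.
deg(urvk) = 6; N(urvk) = {winn, xxdw, ijve, ozeb, qwwt, ipmn}.
Complete multipartite on [6, 6]: sandwich collapses at ϑ=6.
≈ 6.0000000 (to 7 d.p.).
Sandwich: α(G)=6 ≤ ϑ(G)=6 ≤ χ(Ḡ)=6 (collapsed).

6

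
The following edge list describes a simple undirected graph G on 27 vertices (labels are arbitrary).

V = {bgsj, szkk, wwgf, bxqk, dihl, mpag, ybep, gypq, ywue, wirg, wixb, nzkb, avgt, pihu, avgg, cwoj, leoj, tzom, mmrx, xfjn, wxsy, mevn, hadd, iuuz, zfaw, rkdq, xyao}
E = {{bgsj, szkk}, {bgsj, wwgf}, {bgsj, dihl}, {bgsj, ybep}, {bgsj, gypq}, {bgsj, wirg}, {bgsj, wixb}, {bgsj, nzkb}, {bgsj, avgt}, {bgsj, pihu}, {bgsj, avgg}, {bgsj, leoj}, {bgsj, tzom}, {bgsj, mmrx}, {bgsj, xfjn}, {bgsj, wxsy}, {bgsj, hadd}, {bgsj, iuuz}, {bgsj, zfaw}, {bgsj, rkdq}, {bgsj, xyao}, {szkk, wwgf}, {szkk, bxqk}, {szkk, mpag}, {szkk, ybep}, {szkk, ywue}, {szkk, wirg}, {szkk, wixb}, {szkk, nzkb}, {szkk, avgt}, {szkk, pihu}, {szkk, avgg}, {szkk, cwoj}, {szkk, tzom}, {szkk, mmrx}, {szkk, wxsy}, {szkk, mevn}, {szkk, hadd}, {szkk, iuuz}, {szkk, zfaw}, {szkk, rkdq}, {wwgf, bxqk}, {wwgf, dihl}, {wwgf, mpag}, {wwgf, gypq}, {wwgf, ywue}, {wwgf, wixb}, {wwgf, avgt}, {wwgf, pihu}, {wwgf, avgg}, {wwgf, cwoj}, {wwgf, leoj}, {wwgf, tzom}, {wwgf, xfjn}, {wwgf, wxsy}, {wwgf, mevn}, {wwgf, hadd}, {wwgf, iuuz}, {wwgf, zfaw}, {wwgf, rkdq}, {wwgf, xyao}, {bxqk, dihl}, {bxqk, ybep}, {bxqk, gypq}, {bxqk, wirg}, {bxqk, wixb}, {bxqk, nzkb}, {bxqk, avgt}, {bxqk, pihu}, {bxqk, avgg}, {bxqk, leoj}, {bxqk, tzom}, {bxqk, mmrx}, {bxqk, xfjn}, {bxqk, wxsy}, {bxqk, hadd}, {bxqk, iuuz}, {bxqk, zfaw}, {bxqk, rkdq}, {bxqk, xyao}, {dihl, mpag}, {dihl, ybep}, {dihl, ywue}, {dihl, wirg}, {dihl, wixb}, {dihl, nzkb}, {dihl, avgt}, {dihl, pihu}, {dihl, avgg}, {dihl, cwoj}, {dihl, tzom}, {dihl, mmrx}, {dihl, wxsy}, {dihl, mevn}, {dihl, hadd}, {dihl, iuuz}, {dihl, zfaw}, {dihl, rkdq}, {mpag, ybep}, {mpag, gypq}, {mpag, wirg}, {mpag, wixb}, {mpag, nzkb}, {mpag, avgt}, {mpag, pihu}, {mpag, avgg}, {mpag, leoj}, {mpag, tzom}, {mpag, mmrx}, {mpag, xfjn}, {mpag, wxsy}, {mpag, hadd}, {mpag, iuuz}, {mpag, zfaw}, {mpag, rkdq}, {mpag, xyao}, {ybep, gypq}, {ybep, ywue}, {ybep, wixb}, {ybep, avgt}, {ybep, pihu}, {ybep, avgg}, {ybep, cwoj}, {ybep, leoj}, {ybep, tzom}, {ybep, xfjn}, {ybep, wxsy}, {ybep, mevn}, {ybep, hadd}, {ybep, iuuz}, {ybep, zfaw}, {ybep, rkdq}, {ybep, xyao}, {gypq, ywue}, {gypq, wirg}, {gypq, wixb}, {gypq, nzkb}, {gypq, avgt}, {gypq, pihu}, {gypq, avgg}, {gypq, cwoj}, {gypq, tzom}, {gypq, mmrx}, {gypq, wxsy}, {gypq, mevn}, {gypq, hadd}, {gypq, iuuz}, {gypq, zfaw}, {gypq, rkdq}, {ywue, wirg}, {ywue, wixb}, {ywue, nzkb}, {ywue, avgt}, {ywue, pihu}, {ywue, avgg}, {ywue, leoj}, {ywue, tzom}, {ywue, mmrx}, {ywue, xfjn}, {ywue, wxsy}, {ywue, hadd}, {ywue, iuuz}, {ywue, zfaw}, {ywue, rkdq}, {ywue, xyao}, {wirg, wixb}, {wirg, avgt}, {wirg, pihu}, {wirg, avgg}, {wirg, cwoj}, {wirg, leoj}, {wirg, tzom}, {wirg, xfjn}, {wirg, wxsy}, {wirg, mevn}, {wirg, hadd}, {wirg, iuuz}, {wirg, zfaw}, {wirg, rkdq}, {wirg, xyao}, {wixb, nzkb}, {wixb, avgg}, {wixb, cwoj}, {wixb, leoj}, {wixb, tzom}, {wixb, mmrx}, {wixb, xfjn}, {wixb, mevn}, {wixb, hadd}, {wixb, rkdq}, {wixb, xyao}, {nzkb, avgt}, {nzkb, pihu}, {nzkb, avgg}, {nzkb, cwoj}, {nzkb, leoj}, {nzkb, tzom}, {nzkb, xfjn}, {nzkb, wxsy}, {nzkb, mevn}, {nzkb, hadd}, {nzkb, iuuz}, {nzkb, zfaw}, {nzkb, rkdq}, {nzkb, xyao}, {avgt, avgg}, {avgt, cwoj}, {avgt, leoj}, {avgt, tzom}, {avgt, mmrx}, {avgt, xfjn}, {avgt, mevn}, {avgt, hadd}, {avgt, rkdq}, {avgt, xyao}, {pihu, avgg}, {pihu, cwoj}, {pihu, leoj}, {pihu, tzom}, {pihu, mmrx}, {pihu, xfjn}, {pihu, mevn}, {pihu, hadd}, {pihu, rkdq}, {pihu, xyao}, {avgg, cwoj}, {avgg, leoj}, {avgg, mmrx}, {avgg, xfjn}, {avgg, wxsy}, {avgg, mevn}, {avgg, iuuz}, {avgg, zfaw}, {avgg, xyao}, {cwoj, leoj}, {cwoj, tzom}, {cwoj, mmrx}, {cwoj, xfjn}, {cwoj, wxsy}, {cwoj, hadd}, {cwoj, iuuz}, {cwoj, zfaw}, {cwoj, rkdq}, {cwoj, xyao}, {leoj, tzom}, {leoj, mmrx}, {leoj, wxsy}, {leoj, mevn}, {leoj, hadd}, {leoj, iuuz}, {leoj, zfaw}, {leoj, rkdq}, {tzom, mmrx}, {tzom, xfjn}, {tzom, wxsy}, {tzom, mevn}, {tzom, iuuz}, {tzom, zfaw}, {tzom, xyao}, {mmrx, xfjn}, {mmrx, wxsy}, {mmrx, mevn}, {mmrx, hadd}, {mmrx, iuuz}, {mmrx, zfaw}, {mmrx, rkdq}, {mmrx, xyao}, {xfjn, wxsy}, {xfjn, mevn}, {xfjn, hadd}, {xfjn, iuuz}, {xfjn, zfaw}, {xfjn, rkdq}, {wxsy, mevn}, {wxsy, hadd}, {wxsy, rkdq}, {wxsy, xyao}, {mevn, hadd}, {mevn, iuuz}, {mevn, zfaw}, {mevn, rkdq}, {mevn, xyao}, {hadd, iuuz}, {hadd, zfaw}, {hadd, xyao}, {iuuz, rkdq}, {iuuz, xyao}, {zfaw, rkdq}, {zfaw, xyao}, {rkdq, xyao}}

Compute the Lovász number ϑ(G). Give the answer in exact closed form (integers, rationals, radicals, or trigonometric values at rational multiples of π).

6

N(cwoj) = {szkk, wwgf, dihl, ybep, gypq, wirg, wixb, nzkb, avgt, pihu, avgg, leoj, tzom, mmrx, xfjn, wxsy, hadd, iuuz, zfaw, rkdq, xyao}, |N(cwoj)| = 21.
Vertex wwgf has 22 neighbors: bgsj, szkk, bxqk, dihl, mpag, gypq, ywue, wixb, avgt, pihu, avgg, cwoj, leoj, tzom, xfjn, wxsy, mevn, hadd, iuuz, zfaw, rkdq, xyao.
deg(dihl) = 21; N(dihl) = {bgsj, wwgf, bxqk, mpag, ybep, ywue, wirg, wixb, nzkb, avgt, pihu, avgg, cwoj, tzom, mmrx, wxsy, mevn, hadd, iuuz, zfaw, rkdq}.
deg(avgt) = 21; N(avgt) = {bgsj, szkk, wwgf, bxqk, dihl, mpag, ybep, gypq, ywue, wirg, nzkb, avgg, cwoj, leoj, tzom, mmrx, xfjn, mevn, hadd, rkdq, xyao}.
K_{6,6,6,5,4} (perfect); ϑ(G) = α(G) = max{6,6,6,5,4} = 6.
ϑ(G) ≈ 6.000000.
Lovász sandwich 6 ≤ 6 ≤ 6: collapsed.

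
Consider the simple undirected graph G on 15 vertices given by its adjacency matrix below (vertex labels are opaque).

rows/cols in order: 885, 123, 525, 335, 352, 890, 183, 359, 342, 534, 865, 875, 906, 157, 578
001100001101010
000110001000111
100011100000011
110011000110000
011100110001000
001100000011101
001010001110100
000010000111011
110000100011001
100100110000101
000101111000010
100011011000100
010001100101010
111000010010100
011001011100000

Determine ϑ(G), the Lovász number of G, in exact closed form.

N(183) = {525, 352, 342, 534, 865, 906}, |N(183)| = 6.
deg(359) = 6; N(359) = {352, 534, 865, 875, 157, 578}.
deg(534) = 6; N(534) = {885, 335, 183, 359, 906, 578}.
deg(352) = 6; N(352) = {123, 525, 335, 183, 359, 875}.
G on 15 vertices is 6-regular; Kneser-type, 2-subsets of [6].
Distinct eigenvalues (to 5 d.p.): [6.0, 1.0, -3.0].
−15·(-3) / ((6)−(-3)) = 5 = ϑ(G).
ϑ(G) ≈ 5.00000.

5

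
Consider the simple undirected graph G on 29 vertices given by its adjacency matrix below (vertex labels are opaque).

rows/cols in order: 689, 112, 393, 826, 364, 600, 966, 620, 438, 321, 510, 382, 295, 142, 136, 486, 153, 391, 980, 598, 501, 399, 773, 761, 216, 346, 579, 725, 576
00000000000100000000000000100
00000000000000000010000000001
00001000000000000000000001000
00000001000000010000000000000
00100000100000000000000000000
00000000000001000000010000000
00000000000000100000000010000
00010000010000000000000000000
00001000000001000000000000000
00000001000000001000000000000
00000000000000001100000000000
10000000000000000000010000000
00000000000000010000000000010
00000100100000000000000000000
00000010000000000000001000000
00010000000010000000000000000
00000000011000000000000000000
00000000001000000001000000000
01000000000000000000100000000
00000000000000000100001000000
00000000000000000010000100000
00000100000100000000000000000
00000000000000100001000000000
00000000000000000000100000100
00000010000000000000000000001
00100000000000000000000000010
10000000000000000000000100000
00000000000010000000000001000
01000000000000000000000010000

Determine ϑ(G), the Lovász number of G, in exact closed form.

Vertex 346 has 2 neighbors: 393, 725.
Vertex 393 has 2 neighbors: 364, 346.
deg(689) = 2; N(689) = {382, 579}.
deg(980) = 2; N(980) = {112, 501}.
Every vertex has degree 2 (N=29); connected 2-regular on 29 ⇒ C_{29}.
spec(A) ≈ [2.0, 1.953241, 1.815151, 1.592186, 1.294773, 0.936817, 0.535057, 0.108278, -0.323564, -0.740276, -1.122374, -1.451991, -1.713714, -1.895306, -1.988276] (distinct, 6 d.p.).
ϑ = −N·λ_min/(λ_max−λ_min) = −29·(-2*cos(pi/29))/(2−(-2*cos(pi/29))) = 29*cos(pi/29)/(cos(pi/29) + 1).
= 14.4574… (decimal).
α=14, χ(Ḡ)=15; ϑ=29*cos(pi/29)/(cos(pi/29) + 1) lies between (both strict).

29*cos(pi/29)/(cos(pi/29) + 1)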